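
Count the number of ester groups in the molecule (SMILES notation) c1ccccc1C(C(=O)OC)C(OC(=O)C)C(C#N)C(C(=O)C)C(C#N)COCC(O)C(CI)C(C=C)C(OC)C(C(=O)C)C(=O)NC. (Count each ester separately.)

2

C6H5– phenyl ring → arene.
pendant –COOCH3: carbonyl C bonded to C and –OCH3 → ester.
pendant –OC(=O)CH3: an acyloxy group → ester.
pendant –C≡N: nitrile.
pendant –COCH3: carbonyl C bonded to two carbons → ketone.
pendant –C≡N: nitrile.
C–O–C with sp³ carbons on both sides and no adjacent C=O → ether.
–OH on an sp³ carbon → alcohol (secondary).
pendant –CH2X: halogen on sp³ carbon → alkyl halide.
pendant –CH=CH2: C=C double bond → alkene.
pendant –OCH3: C–O–C with sp³ C, no adjacent C=O → ether.
pendant –COCH3: carbonyl C bonded to two carbons → ketone.
–C(=O)NHCH3: carbonyl C bonded to C and to N → amide (the N is not an amine).
Ester appears at: CH(COOCH3), CH(OCOCH3) → 2.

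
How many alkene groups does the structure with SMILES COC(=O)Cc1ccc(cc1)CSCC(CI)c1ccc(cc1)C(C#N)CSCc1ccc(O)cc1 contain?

CH3O–C(=O)–: carbonyl C bonded to C and to –OCH3 → ester (not ketone + ether).
para-disubstituted benzene ring → arene.
C–S–C linkage → sulfide (thioether).
pendant –CH2X: halogen on sp³ carbon → alkyl halide.
para-disubstituted benzene ring → arene.
pendant –C≡N: nitrile.
C–S–C linkage → sulfide (thioether).
–OH attached directly to an aromatic ring → phenol (not alcohol); the ring itself is an arene.
No segment is a alkene: C6H4 is arene, not alkene; C6H4 is arene, not alkene; C6H4OH is arene/phenol, not alkene. → 0.

0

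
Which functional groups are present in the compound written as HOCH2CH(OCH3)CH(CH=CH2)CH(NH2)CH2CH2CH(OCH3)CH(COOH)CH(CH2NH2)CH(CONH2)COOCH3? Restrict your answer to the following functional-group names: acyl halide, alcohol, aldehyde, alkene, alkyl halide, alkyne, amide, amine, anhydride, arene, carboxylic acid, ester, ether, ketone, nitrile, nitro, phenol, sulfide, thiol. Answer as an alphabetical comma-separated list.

alcohol, alkene, amide, amine, carboxylic acid, ester, ether

Reading the structure from left to right:
  HOCH2: HO– on an sp³ carbon → alcohol.
  CH(OCH3): pendant –OCH3: C–O–C with sp³ C, no adjacent C=O → ether.
  CH(CH=CH2): pendant –CH=CH2: C=C double bond → alkene.
  CH(NH2): –NH2 on an sp³ carbon with no adjacent C=O → amine.
  CH(OCH3): pendant –OCH3: C–O–C with sp³ C, no adjacent C=O → ether.
  CH(COOH): pendant –COOH: carbonyl C bonded to C and –OH → carboxylic acid.
  CH(CH2NH2): pendant –CH2NH2: N on sp³ C, no adjacent C=O → amine.
  CH(CONH2): pendant –CONH2: carbonyl C bonded to C and N → amide.
  COOCH3: –C(=O)OCH3: carbonyl C bonded to C and to –OCH3 → ester (not ketone + ether).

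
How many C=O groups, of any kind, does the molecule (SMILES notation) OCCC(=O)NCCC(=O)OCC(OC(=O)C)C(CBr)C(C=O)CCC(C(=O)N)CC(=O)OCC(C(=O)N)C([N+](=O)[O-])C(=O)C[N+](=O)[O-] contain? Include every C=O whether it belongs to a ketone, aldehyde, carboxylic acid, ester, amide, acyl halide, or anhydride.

8

CH2CONHCH2: amide, 1 C=O (running total 1).
CH2COOCH2: ester, 1 C=O (running total 2).
CH(OCOCH3): ester, 1 C=O (running total 3).
CH(CHO): aldehyde, 1 C=O (running total 4).
CH(CONH2): amide, 1 C=O (running total 5).
CH2COOCH2: ester, 1 C=O (running total 6).
CH(CONH2): amide, 1 C=O (running total 7).
CO: ketone, 1 C=O (running total 8).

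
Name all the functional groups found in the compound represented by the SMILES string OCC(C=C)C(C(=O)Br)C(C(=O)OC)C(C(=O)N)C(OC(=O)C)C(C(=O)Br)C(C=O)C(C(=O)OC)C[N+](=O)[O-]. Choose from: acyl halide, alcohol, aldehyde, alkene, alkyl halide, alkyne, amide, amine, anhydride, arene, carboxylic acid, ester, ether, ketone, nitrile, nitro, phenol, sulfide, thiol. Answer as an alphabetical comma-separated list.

Reading the structure from left to right:
  HOCH2: HO– on an sp³ carbon → alcohol.
  CH(CH=CH2): pendant –CH=CH2: C=C double bond → alkene.
  CH(COBr): pendant –C(=O)X: carbonyl C bonded to C and halogen → acyl halide.
  CH(COOCH3): pendant –COOCH3: carbonyl C bonded to C and –OCH3 → ester.
  CH(CONH2): pendant –CONH2: carbonyl C bonded to C and N → amide.
  CH(OCOCH3): pendant –OC(=O)CH3: an acyloxy group → ester.
  CH(COBr): pendant –C(=O)X: carbonyl C bonded to C and halogen → acyl halide.
  CH(CHO): pendant –CHO: carbonyl C bonded to C and H → aldehyde.
  CH(COOCH3): pendant –COOCH3: carbonyl C bonded to C and –OCH3 → ester.
  CH2NO2: –NO2 on carbon → nitro group.

acyl halide, alcohol, aldehyde, alkene, amide, ester, nitro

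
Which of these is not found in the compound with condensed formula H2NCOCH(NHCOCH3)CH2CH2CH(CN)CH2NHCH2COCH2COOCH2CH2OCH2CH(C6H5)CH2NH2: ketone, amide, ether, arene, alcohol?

arene: present (CH(C6H5) — pendant –C6H5: benzene ring → arene).
ketone: present (CO — –C(=O)– with carbon on both sides → ketone).
amide: present (H2NCO — –C(=O)NH2: carbonyl C bonded to C and to N → amide (the N is not a separate amine)).
ether: present (CH2OCH2 — C–O–C with sp³ carbons on both sides and no adjacent C=O → ether).
alcohol: no segment matches this pattern.

alcohol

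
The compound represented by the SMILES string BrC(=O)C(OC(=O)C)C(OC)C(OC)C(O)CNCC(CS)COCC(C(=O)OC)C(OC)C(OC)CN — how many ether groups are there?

Reading the structure from left to right:
  BrCO: –C(=O)Br: carbonyl C bonded to C and to a halogen → acyl halide (not alkyl halide).
  CH(OCOCH3): pendant –OC(=O)CH3: an acyloxy group → ester.
  CH(OCH3): pendant –OCH3: C–O–C with sp³ C, no adjacent C=O → ether.
  CH(OCH3): pendant –OCH3: C–O–C with sp³ C, no adjacent C=O → ether.
  CH(OH): –OH on an sp³ carbon → alcohol (secondary).
  CH2NHCH2: C–N–C with sp³ carbons and no adjacent C=O → amine (secondary).
  CH(CH2SH): pendant –CH2SH → thiol.
  CH2OCH2: C–O–C with sp³ carbons on both sides and no adjacent C=O → ether.
  CH(COOCH3): pendant –COOCH3: carbonyl C bonded to C and –OCH3 → ester.
  CH(OCH3): pendant –OCH3: C–O–C with sp³ C, no adjacent C=O → ether.
  CH(OCH3): pendant –OCH3: C–O–C with sp³ C, no adjacent C=O → ether.
  CH2NH2: –NH2 on an sp³ carbon with no adjacent C=O → amine.
Ether appears at: CH(OCH3), CH(OCH3), CH2OCH2, CH(OCH3), CH(OCH3) → 5.

5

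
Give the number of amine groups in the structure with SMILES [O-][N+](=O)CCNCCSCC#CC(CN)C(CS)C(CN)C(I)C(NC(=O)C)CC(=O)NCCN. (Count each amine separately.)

Working along the chain:
  O2NCH2: –NO2 on carbon → nitro group.
  CH2NHCH2: C–N–C with sp³ carbons and no adjacent C=O → amine (secondary).
  CH2SCH2: C–S–C linkage → sulfide (thioether).
  C≡C: C≡C triple bond → alkyne.
  CH(CH2NH2): pendant –CH2NH2: N on sp³ C, no adjacent C=O → amine.
  CH(CH2SH): pendant –CH2SH → thiol.
  CH(CH2NH2): pendant –CH2NH2: N on sp³ C, no adjacent C=O → amine.
  CH(I): halogen on an sp³ carbon → alkyl halide.
  CH(NHCOCH3): pendant –NHC(=O)CH3: N bonded to a carbonyl → amide (not amine).
  CH2CONHCH2: –C(=O)–N– linkage → amide (the N is not an amine).
  CH2NH2: –NH2 on an sp³ carbon with no adjacent C=O → amine.
Amine appears at: CH2NHCH2, CH(CH2NH2), CH(CH2NH2), CH2NH2 → 4.

4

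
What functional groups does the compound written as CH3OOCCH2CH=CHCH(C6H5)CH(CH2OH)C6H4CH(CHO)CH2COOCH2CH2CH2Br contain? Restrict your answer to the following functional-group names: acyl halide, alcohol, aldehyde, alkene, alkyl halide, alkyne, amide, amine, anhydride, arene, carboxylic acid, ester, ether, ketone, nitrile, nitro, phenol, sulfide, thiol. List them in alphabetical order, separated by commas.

alcohol, aldehyde, alkene, alkyl halide, arene, ester

Reading the structure from left to right:
  CH3OOC: CH3O–C(=O)–: carbonyl C bonded to C and to –OCH3 → ester (not ketone + ether).
  CH=CH: C=C double bond → alkene.
  CH(C6H5): pendant –C6H5: benzene ring → arene.
  CH(CH2OH): pendant –CH2OH on an sp³ backbone C → alcohol.
  C6H4: para-disubstituted benzene ring → arene.
  CH(CHO): pendant –CHO: carbonyl C bonded to C and H → aldehyde.
  CH2COOCH2: –C(=O)–O–C with C on the carbonyl side → ester.
  CH2Br: halogen on an sp³ carbon → alkyl halide.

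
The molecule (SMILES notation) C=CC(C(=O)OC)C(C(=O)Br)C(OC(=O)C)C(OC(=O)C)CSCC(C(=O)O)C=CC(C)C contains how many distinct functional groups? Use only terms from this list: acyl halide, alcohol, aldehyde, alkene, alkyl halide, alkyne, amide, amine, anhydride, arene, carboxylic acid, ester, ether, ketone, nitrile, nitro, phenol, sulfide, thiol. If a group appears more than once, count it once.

C=C double bond → alkene.
pendant –COOCH3: carbonyl C bonded to C and –OCH3 → ester.
pendant –C(=O)X: carbonyl C bonded to C and halogen → acyl halide.
pendant –OC(=O)CH3: an acyloxy group → ester.
pendant –OC(=O)CH3: an acyloxy group → ester.
C–S–C linkage → sulfide (thioether).
pendant –COOH: carbonyl C bonded to C and –OH → carboxylic acid.
C=C double bond → alkene.
Distinct types present: acyl halide, alkene, carboxylic acid, ester, sulfide.

5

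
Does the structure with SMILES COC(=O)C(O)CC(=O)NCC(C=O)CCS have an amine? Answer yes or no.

no

Taking each segment in turn:
  CH3OOC: CH3O–C(=O)–: carbonyl C bonded to C and to –OCH3 → ester (not ketone + ether).
  CH(OH): –OH on an sp³ carbon → alcohol (secondary).
  CH2CONHCH2: –C(=O)–N– linkage → amide (the N is not an amine).
  CH(CHO): pendant –CHO: carbonyl C bonded to C and H → aldehyde.
  CH2SH: –SH on an sp³ carbon → thiol.
In CH2CONHCH2, the nitrogen is bonded directly to a carbonyl carbon, making it part of an amide, not a free amine.
The groups actually present are: alcohol, aldehyde, amide, ester, thiol.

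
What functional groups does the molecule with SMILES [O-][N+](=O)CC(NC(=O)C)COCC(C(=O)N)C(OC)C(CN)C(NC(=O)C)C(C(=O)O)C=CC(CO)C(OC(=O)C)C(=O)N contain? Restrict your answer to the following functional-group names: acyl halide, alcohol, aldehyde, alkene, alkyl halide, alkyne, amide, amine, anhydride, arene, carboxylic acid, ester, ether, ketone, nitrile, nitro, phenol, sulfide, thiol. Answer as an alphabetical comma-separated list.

Working along the chain:
  O2NCH2: –NO2 on carbon → nitro group.
  CH(NHCOCH3): pendant –NHC(=O)CH3: N bonded to a carbonyl → amide (not amine).
  CH2OCH2: C–O–C with sp³ carbons on both sides and no adjacent C=O → ether.
  CH(CONH2): pendant –CONH2: carbonyl C bonded to C and N → amide.
  CH(OCH3): pendant –OCH3: C–O–C with sp³ C, no adjacent C=O → ether.
  CH(CH2NH2): pendant –CH2NH2: N on sp³ C, no adjacent C=O → amine.
  CH(NHCOCH3): pendant –NHC(=O)CH3: N bonded to a carbonyl → amide (not amine).
  CH(COOH): pendant –COOH: carbonyl C bonded to C and –OH → carboxylic acid.
  CH=CH: C=C double bond → alkene.
  CH(CH2OH): pendant –CH2OH on an sp³ backbone C → alcohol.
  CH(OCOCH3): pendant –OC(=O)CH3: an acyloxy group → ester.
  CONH2: –C(=O)NH2: carbonyl C bonded to C and to N → amide (the N is not a separate amine).

alcohol, alkene, amide, amine, carboxylic acid, ester, ether, nitro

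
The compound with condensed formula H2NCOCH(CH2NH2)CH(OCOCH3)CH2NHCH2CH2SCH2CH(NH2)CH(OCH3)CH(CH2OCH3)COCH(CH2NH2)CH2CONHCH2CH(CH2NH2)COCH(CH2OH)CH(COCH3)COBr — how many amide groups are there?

–C(=O)NH2: carbonyl C bonded to C and to N → amide (the N is not a separate amine).
pendant –CH2NH2: N on sp³ C, no adjacent C=O → amine.
pendant –OC(=O)CH3: an acyloxy group → ester.
C–N–C with sp³ carbons and no adjacent C=O → amine (secondary).
C–S–C linkage → sulfide (thioether).
–NH2 on an sp³ carbon with no adjacent C=O → amine.
pendant –OCH3: C–O–C with sp³ C, no adjacent C=O → ether.
pendant –CH2OCH3: C–O–C linkage → ether.
–C(=O)– with carbon on both sides → ketone.
pendant –CH2NH2: N on sp³ C, no adjacent C=O → amine.
–C(=O)–N– linkage → amide (the N is not an amine).
pendant –CH2NH2: N on sp³ C, no adjacent C=O → amine.
–C(=O)– with carbon on both sides → ketone.
pendant –CH2OH on an sp³ backbone C → alcohol.
pendant –COCH3: carbonyl C bonded to two carbons → ketone.
–C(=O)Br: carbonyl C bonded to C and to a halogen → acyl halide (not alkyl halide).
Amide appears at: H2NCO, CH2CONHCH2 → 2.

2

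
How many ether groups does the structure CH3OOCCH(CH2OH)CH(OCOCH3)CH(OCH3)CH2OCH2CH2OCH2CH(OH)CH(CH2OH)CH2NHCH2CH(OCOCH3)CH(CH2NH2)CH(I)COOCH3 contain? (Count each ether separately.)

3

CH3O–C(=O)–: carbonyl C bonded to C and to –OCH3 → ester (not ketone + ether).
pendant –CH2OH on an sp³ backbone C → alcohol.
pendant –OC(=O)CH3: an acyloxy group → ester.
pendant –OCH3: C–O–C with sp³ C, no adjacent C=O → ether.
C–O–C with sp³ carbons on both sides and no adjacent C=O → ether.
C–O–C with sp³ carbons on both sides and no adjacent C=O → ether.
–OH on an sp³ carbon → alcohol (secondary).
pendant –CH2OH on an sp³ backbone C → alcohol.
C–N–C with sp³ carbons and no adjacent C=O → amine (secondary).
pendant –OC(=O)CH3: an acyloxy group → ester.
pendant –CH2NH2: N on sp³ C, no adjacent C=O → amine.
halogen on an sp³ carbon → alkyl halide.
–C(=O)OCH3: carbonyl C bonded to C and to –OCH3 → ester (not ketone + ether).
Ether appears at: CH(OCH3), CH2OCH2, CH2OCH2 → 3.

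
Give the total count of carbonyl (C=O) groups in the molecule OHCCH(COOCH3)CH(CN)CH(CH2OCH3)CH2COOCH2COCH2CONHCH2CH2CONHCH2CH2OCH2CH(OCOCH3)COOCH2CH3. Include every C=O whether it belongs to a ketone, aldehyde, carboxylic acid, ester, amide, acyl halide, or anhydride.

8

OHC: aldehyde, 1 C=O (running total 1).
CH(COOCH3): ester, 1 C=O (running total 2).
CH2COOCH2: ester, 1 C=O (running total 3).
CO: ketone, 1 C=O (running total 4).
CH2CONHCH2: amide, 1 C=O (running total 5).
CH2CONHCH2: amide, 1 C=O (running total 6).
CH(OCOCH3): ester, 1 C=O (running total 7).
COOCH2CH3: ester, 1 C=O (running total 8).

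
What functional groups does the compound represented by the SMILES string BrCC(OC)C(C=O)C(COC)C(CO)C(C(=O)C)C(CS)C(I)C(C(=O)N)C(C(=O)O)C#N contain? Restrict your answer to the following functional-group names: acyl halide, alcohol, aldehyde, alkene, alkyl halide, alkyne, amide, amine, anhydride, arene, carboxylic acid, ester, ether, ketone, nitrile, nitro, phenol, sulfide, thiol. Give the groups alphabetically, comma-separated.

alcohol, aldehyde, alkyl halide, amide, carboxylic acid, ether, ketone, nitrile, thiol

Working along the chain:
  BrCH2: halogen on an sp³ carbon → alkyl halide.
  CH(OCH3): pendant –OCH3: C–O–C with sp³ C, no adjacent C=O → ether.
  CH(CHO): pendant –CHO: carbonyl C bonded to C and H → aldehyde.
  CH(CH2OCH3): pendant –CH2OCH3: C–O–C linkage → ether.
  CH(CH2OH): pendant –CH2OH on an sp³ backbone C → alcohol.
  CH(COCH3): pendant –COCH3: carbonyl C bonded to two carbons → ketone.
  CH(CH2SH): pendant –CH2SH → thiol.
  CH(I): halogen on an sp³ carbon → alkyl halide.
  CH(CONH2): pendant –CONH2: carbonyl C bonded to C and N → amide.
  CH(COOH): pendant –COOH: carbonyl C bonded to C and –OH → carboxylic acid.
  CN: –C≡N: carbon triple-bonded to nitrogen → nitrile.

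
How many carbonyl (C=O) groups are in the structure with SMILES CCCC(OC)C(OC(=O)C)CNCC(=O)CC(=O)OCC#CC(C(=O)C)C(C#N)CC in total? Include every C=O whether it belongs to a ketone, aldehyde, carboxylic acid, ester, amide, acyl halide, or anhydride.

CH(OCOCH3): ester, 1 C=O (running total 1).
CO: ketone, 1 C=O (running total 2).
CH2COOCH2: ester, 1 C=O (running total 3).
CH(COCH3): ketone, 1 C=O (running total 4).

4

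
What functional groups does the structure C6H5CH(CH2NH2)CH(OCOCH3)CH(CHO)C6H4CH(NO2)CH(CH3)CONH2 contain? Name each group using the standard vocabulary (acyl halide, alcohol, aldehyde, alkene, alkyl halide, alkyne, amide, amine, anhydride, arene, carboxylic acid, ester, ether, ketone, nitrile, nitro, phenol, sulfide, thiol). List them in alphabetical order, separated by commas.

Taking each segment in turn:
  C6H5: C6H5– phenyl ring → arene.
  CH(CH2NH2): pendant –CH2NH2: N on sp³ C, no adjacent C=O → amine.
  CH(OCOCH3): pendant –OC(=O)CH3: an acyloxy group → ester.
  CH(CHO): pendant –CHO: carbonyl C bonded to C and H → aldehyde.
  C6H4: para-disubstituted benzene ring → arene.
  CH(NO2): –NO2 on an sp³ carbon → nitro (the N=O is not a carbonyl).
  CONH2: –C(=O)NH2: carbonyl C bonded to C and to N → amide (the N is not a separate amine).

aldehyde, amide, amine, arene, ester, nitro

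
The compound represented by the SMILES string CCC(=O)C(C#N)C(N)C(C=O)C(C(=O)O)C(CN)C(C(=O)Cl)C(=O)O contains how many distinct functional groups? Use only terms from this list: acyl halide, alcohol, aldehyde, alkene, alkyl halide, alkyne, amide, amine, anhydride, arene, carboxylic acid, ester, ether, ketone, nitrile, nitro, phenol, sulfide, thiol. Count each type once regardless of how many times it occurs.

6

Working along the chain:
  CO: –C(=O)– with carbon on both sides → ketone.
  CH(CN): pendant –C≡N: nitrile.
  CH(NH2): –NH2 on an sp³ carbon with no adjacent C=O → amine.
  CH(CHO): pendant –CHO: carbonyl C bonded to C and H → aldehyde.
  CH(COOH): pendant –COOH: carbonyl C bonded to C and –OH → carboxylic acid.
  CH(CH2NH2): pendant –CH2NH2: N on sp³ C, no adjacent C=O → amine.
  CH(COCl): pendant –C(=O)X: carbonyl C bonded to C and halogen → acyl halide.
  COOH: –COOH: carbonyl C bonded to –OH and C → carboxylic acid (the –OH is not a separate alcohol).
Distinct types present: acyl halide, aldehyde, amine, carboxylic acid, ketone, nitrile.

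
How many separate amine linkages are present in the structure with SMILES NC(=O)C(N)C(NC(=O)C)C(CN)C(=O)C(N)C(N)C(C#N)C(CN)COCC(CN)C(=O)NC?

6

Working along the chain:
  H2NCO: –C(=O)NH2: carbonyl C bonded to C and to N → amide (the N is not a separate amine).
  CH(NH2): –NH2 on an sp³ carbon with no adjacent C=O → amine.
  CH(NHCOCH3): pendant –NHC(=O)CH3: N bonded to a carbonyl → amide (not amine).
  CH(CH2NH2): pendant –CH2NH2: N on sp³ C, no adjacent C=O → amine.
  CO: –C(=O)– with carbon on both sides → ketone.
  CH(NH2): –NH2 on an sp³ carbon with no adjacent C=O → amine.
  CH(NH2): –NH2 on an sp³ carbon with no adjacent C=O → amine.
  CH(CN): pendant –C≡N: nitrile.
  CH(CH2NH2): pendant –CH2NH2: N on sp³ C, no adjacent C=O → amine.
  CH2OCH2: C–O–C with sp³ carbons on both sides and no adjacent C=O → ether.
  CH(CH2NH2): pendant –CH2NH2: N on sp³ C, no adjacent C=O → amine.
  CONHCH3: –C(=O)NHCH3: carbonyl C bonded to C and to N → amide (the N is not an amine).
Amine appears at: CH(NH2), CH(CH2NH2), CH(NH2), CH(NH2), CH(CH2NH2), CH(CH2NH2) → 6.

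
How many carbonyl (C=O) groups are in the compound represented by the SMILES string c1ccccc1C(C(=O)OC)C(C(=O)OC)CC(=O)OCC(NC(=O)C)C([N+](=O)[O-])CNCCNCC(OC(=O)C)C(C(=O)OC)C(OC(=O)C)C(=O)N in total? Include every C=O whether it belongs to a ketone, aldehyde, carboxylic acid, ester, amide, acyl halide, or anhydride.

8

CH(COOCH3): ester, 1 C=O (running total 1).
CH(COOCH3): ester, 1 C=O (running total 2).
CH2COOCH2: ester, 1 C=O (running total 3).
CH(NHCOCH3): amide, 1 C=O (running total 4).
CH(OCOCH3): ester, 1 C=O (running total 5).
CH(COOCH3): ester, 1 C=O (running total 6).
CH(OCOCH3): ester, 1 C=O (running total 7).
CONH2: amide, 1 C=O (running total 8).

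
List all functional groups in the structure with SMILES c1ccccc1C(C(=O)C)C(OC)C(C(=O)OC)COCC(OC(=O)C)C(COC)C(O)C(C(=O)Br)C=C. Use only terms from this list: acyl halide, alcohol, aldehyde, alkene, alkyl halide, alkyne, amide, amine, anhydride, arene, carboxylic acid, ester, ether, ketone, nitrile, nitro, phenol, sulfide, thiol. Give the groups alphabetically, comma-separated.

acyl halide, alcohol, alkene, arene, ester, ether, ketone

Taking each segment in turn:
  C6H5: C6H5– phenyl ring → arene.
  CH(COCH3): pendant –COCH3: carbonyl C bonded to two carbons → ketone.
  CH(OCH3): pendant –OCH3: C–O–C with sp³ C, no adjacent C=O → ether.
  CH(COOCH3): pendant –COOCH3: carbonyl C bonded to C and –OCH3 → ester.
  CH2OCH2: C–O–C with sp³ carbons on both sides and no adjacent C=O → ether.
  CH(OCOCH3): pendant –OC(=O)CH3: an acyloxy group → ester.
  CH(CH2OCH3): pendant –CH2OCH3: C–O–C linkage → ether.
  CH(OH): –OH on an sp³ carbon → alcohol (secondary).
  CH(COBr): pendant –C(=O)X: carbonyl C bonded to C and halogen → acyl halide.
  CH=CH2: C=C double bond → alkene.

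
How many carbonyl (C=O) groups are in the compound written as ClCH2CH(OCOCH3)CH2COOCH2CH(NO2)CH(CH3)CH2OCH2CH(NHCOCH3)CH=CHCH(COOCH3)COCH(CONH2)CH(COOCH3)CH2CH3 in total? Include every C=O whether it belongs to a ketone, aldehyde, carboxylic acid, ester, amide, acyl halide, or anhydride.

7

CH(OCOCH3): ester, 1 C=O (running total 1).
CH2COOCH2: ester, 1 C=O (running total 2).
CH(NHCOCH3): amide, 1 C=O (running total 3).
CH(COOCH3): ester, 1 C=O (running total 4).
CO: ketone, 1 C=O (running total 5).
CH(CONH2): amide, 1 C=O (running total 6).
CH(COOCH3): ester, 1 C=O (running total 7).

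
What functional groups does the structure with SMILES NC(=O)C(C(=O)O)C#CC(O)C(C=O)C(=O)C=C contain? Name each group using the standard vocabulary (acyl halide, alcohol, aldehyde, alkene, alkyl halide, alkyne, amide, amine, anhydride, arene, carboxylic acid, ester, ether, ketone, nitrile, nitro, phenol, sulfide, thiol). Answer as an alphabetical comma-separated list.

–C(=O)NH2: carbonyl C bonded to C and to N → amide (the N is not a separate amine).
pendant –COOH: carbonyl C bonded to C and –OH → carboxylic acid.
C≡C triple bond → alkyne.
–OH on an sp³ carbon → alcohol (secondary).
pendant –CHO: carbonyl C bonded to C and H → aldehyde.
–C(=O)– with carbon on both sides → ketone.
C=C double bond → alkene.

alcohol, aldehyde, alkene, alkyne, amide, carboxylic acid, ketone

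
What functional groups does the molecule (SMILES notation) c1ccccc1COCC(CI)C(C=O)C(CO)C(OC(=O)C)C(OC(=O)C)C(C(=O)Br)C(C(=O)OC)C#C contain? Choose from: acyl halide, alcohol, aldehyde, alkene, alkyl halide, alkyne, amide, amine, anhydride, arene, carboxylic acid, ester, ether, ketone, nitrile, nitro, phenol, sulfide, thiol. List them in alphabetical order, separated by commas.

acyl halide, alcohol, aldehyde, alkyl halide, alkyne, arene, ester, ether

Reading the structure from left to right:
  C6H5: C6H5– phenyl ring → arene.
  CH2OCH2: C–O–C with sp³ carbons on both sides and no adjacent C=O → ether.
  CH(CH2I): pendant –CH2X: halogen on sp³ carbon → alkyl halide.
  CH(CHO): pendant –CHO: carbonyl C bonded to C and H → aldehyde.
  CH(CH2OH): pendant –CH2OH on an sp³ backbone C → alcohol.
  CH(OCOCH3): pendant –OC(=O)CH3: an acyloxy group → ester.
  CH(OCOCH3): pendant –OC(=O)CH3: an acyloxy group → ester.
  CH(COBr): pendant –C(=O)X: carbonyl C bonded to C and halogen → acyl halide.
  CH(COOCH3): pendant –COOCH3: carbonyl C bonded to C and –OCH3 → ester.
  C≡CH: C≡C triple bond → alkyne.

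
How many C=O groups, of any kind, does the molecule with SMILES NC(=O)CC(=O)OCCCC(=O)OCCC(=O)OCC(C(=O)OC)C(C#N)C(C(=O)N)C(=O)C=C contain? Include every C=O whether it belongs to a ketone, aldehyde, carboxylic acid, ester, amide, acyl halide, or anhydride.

7

H2NCO: amide, 1 C=O (running total 1).
CH2COOCH2: ester, 1 C=O (running total 2).
CH2COOCH2: ester, 1 C=O (running total 3).
CH2COOCH2: ester, 1 C=O (running total 4).
CH(COOCH3): ester, 1 C=O (running total 5).
CH(CONH2): amide, 1 C=O (running total 6).
CO: ketone, 1 C=O (running total 7).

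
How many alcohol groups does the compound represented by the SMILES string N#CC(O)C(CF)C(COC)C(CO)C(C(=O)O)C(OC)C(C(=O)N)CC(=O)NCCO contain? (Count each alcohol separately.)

Taking each segment in turn:
  N≡C: N≡C–: carbon triple-bonded to nitrogen → nitrile.
  CH(OH): –OH on an sp³ carbon → alcohol (secondary).
  CH(CH2F): pendant –CH2X: halogen on sp³ carbon → alkyl halide.
  CH(CH2OCH3): pendant –CH2OCH3: C–O–C linkage → ether.
  CH(CH2OH): pendant –CH2OH on an sp³ backbone C → alcohol.
  CH(COOH): pendant –COOH: carbonyl C bonded to C and –OH → carboxylic acid.
  CH(OCH3): pendant –OCH3: C–O–C with sp³ C, no adjacent C=O → ether.
  CH(CONH2): pendant –CONH2: carbonyl C bonded to C and N → amide.
  CH2CONHCH2: –C(=O)–N– linkage → amide (the N is not an amine).
  CH2OH: –OH on an sp³ carbon → alcohol.
Alcohol appears at: CH(OH), CH(CH2OH), CH2OH → 3.

3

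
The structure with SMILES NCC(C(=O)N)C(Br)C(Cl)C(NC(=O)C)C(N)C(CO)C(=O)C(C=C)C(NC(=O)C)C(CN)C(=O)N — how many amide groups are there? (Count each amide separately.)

Taking each segment in turn:
  H2NCH2: –NH2 on an sp³ carbon with no adjacent C=O → amine.
  CH(CONH2): pendant –CONH2: carbonyl C bonded to C and N → amide.
  CH(Br): halogen on an sp³ carbon → alkyl halide.
  CH(Cl): halogen on an sp³ carbon → alkyl halide.
  CH(NHCOCH3): pendant –NHC(=O)CH3: N bonded to a carbonyl → amide (not amine).
  CH(NH2): –NH2 on an sp³ carbon with no adjacent C=O → amine.
  CH(CH2OH): pendant –CH2OH on an sp³ backbone C → alcohol.
  CO: –C(=O)– with carbon on both sides → ketone.
  CH(CH=CH2): pendant –CH=CH2: C=C double bond → alkene.
  CH(NHCOCH3): pendant –NHC(=O)CH3: N bonded to a carbonyl → amide (not amine).
  CH(CH2NH2): pendant –CH2NH2: N on sp³ C, no adjacent C=O → amine.
  CONH2: –C(=O)NH2: carbonyl C bonded to C and to N → amide (the N is not a separate amine).
Amide appears at: CH(CONH2), CH(NHCOCH3), CH(NHCOCH3), CONH2 → 4.

4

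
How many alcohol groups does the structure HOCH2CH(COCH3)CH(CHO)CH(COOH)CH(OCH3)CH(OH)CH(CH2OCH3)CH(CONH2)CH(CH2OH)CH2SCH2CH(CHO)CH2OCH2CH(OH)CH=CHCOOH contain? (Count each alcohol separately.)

4

Taking each segment in turn:
  HOCH2: HO– on an sp³ carbon → alcohol.
  CH(COCH3): pendant –COCH3: carbonyl C bonded to two carbons → ketone.
  CH(CHO): pendant –CHO: carbonyl C bonded to C and H → aldehyde.
  CH(COOH): pendant –COOH: carbonyl C bonded to C and –OH → carboxylic acid.
  CH(OCH3): pendant –OCH3: C–O–C with sp³ C, no adjacent C=O → ether.
  CH(OH): –OH on an sp³ carbon → alcohol (secondary).
  CH(CH2OCH3): pendant –CH2OCH3: C–O–C linkage → ether.
  CH(CONH2): pendant –CONH2: carbonyl C bonded to C and N → amide.
  CH(CH2OH): pendant –CH2OH on an sp³ backbone C → alcohol.
  CH2SCH2: C–S–C linkage → sulfide (thioether).
  CH(CHO): pendant –CHO: carbonyl C bonded to C and H → aldehyde.
  CH2OCH2: C–O–C with sp³ carbons on both sides and no adjacent C=O → ether.
  CH(OH): –OH on an sp³ carbon → alcohol (secondary).
  CH=CH: C=C double bond → alkene.
  COOH: –COOH: carbonyl C bonded to –OH and C → carboxylic acid (the –OH is not a separate alcohol).
Alcohol appears at: HOCH2, CH(OH), CH(CH2OH), CH(OH) → 4.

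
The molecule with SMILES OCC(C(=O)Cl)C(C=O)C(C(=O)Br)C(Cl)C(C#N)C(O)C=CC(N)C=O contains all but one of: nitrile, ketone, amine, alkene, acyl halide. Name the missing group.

ketone

alkene: present (CH=CH — C=C double bond → alkene).
nitrile: present (CH(CN) — pendant –C≡N: nitrile).
amine: present (CH(NH2) — –NH2 on an sp³ carbon with no adjacent C=O → amine).
acyl halide: present (CH(COCl) — pendant –C(=O)X: carbonyl C bonded to C and halogen → acyl halide).
ketone: absent. In each of CH(CHO) and CHO, the carbonyl carbon carries an H, so it is an aldehyde, not a ketone. In each of CH(COCl) and CH(COBr), the C=O is bonded to a halogen, which defines an acyl halide, not a ketone.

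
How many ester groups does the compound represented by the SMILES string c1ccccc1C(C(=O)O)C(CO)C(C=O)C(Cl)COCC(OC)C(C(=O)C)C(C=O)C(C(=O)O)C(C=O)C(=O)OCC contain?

1

Reading the structure from left to right:
  C6H5: C6H5– phenyl ring → arene.
  CH(COOH): pendant –COOH: carbonyl C bonded to C and –OH → carboxylic acid.
  CH(CH2OH): pendant –CH2OH on an sp³ backbone C → alcohol.
  CH(CHO): pendant –CHO: carbonyl C bonded to C and H → aldehyde.
  CH(Cl): halogen on an sp³ carbon → alkyl halide.
  CH2OCH2: C–O–C with sp³ carbons on both sides and no adjacent C=O → ether.
  CH(OCH3): pendant –OCH3: C–O–C with sp³ C, no adjacent C=O → ether.
  CH(COCH3): pendant –COCH3: carbonyl C bonded to two carbons → ketone.
  CH(CHO): pendant –CHO: carbonyl C bonded to C and H → aldehyde.
  CH(COOH): pendant –COOH: carbonyl C bonded to C and –OH → carboxylic acid.
  CH(CHO): pendant –CHO: carbonyl C bonded to C and H → aldehyde.
  COOCH2CH3: –C(=O)OCH2CH3: carbonyl C bonded to C and to –OEt → ester.
Ester appears at: COOCH2CH3 → 1.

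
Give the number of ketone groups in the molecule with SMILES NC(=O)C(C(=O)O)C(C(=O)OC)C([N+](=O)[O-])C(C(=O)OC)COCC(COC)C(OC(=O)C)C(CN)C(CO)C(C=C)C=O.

0

Working along the chain:
  H2NCO: –C(=O)NH2: carbonyl C bonded to C and to N → amide (the N is not a separate amine).
  CH(COOH): pendant –COOH: carbonyl C bonded to C and –OH → carboxylic acid.
  CH(COOCH3): pendant –COOCH3: carbonyl C bonded to C and –OCH3 → ester.
  CH(NO2): –NO2 on an sp³ carbon → nitro (the N=O is not a carbonyl).
  CH(COOCH3): pendant –COOCH3: carbonyl C bonded to C and –OCH3 → ester.
  CH2OCH2: C–O–C with sp³ carbons on both sides and no adjacent C=O → ether.
  CH(CH2OCH3): pendant –CH2OCH3: C–O–C linkage → ether.
  CH(OCOCH3): pendant –OC(=O)CH3: an acyloxy group → ester.
  CH(CH2NH2): pendant –CH2NH2: N on sp³ C, no adjacent C=O → amine.
  CH(CH2OH): pendant –CH2OH on an sp³ backbone C → alcohol.
  CH(CH=CH2): pendant –CH=CH2: C=C double bond → alkene.
  CHO: terminal –CHO: carbonyl C bonded to H and C → aldehyde.
No segment is a ketone: H2NCO is amide, not ketone; CH(COOH) is carboxylic acid, not ketone; CH(COOCH3) is ester, not ketone. → 0.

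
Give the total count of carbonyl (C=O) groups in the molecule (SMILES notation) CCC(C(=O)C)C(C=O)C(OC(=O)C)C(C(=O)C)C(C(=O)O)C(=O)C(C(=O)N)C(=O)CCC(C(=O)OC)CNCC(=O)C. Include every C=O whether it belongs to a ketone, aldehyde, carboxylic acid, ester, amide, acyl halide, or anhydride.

10

CH(COCH3): ketone, 1 C=O (running total 1).
CH(CHO): aldehyde, 1 C=O (running total 2).
CH(OCOCH3): ester, 1 C=O (running total 3).
CH(COCH3): ketone, 1 C=O (running total 4).
CH(COOH): carboxylic acid, 1 C=O (running total 5).
CO: ketone, 1 C=O (running total 6).
CH(CONH2): amide, 1 C=O (running total 7).
CO: ketone, 1 C=O (running total 8).
CH(COOCH3): ester, 1 C=O (running total 9).
CO: ketone, 1 C=O (running total 10).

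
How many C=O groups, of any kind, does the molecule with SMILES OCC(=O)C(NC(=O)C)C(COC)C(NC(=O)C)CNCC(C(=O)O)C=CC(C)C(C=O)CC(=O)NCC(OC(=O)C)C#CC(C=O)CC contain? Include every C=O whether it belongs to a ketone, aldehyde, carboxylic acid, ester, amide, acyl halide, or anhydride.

CO: ketone, 1 C=O (running total 1).
CH(NHCOCH3): amide, 1 C=O (running total 2).
CH(NHCOCH3): amide, 1 C=O (running total 3).
CH(COOH): carboxylic acid, 1 C=O (running total 4).
CH(CHO): aldehyde, 1 C=O (running total 5).
CH2CONHCH2: amide, 1 C=O (running total 6).
CH(OCOCH3): ester, 1 C=O (running total 7).
CH(CHO): aldehyde, 1 C=O (running total 8).

8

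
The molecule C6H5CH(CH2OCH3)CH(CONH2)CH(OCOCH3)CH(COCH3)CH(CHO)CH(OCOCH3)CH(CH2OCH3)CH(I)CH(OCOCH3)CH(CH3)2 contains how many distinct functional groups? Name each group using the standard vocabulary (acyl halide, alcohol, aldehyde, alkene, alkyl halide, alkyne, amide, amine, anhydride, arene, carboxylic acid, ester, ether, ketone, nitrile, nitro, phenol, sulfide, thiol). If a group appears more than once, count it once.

7

Reading the structure from left to right:
  C6H5: C6H5– phenyl ring → arene.
  CH(CH2OCH3): pendant –CH2OCH3: C–O–C linkage → ether.
  CH(CONH2): pendant –CONH2: carbonyl C bonded to C and N → amide.
  CH(OCOCH3): pendant –OC(=O)CH3: an acyloxy group → ester.
  CH(COCH3): pendant –COCH3: carbonyl C bonded to two carbons → ketone.
  CH(CHO): pendant –CHO: carbonyl C bonded to C and H → aldehyde.
  CH(OCOCH3): pendant –OC(=O)CH3: an acyloxy group → ester.
  CH(CH2OCH3): pendant –CH2OCH3: C–O–C linkage → ether.
  CH(I): halogen on an sp³ carbon → alkyl halide.
  CH(OCOCH3): pendant –OC(=O)CH3: an acyloxy group → ester.
Distinct types present: aldehyde, alkyl halide, amide, arene, ester, ether, ketone.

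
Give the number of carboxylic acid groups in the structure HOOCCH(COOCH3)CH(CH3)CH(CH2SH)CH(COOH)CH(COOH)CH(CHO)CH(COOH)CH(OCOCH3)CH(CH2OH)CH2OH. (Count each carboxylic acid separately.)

4

–COOH: carbonyl C bonded to –OH and C → carboxylic acid (the –OH is not a separate alcohol).
pendant –COOCH3: carbonyl C bonded to C and –OCH3 → ester.
pendant –CH2SH → thiol.
pendant –COOH: carbonyl C bonded to C and –OH → carboxylic acid.
pendant –COOH: carbonyl C bonded to C and –OH → carboxylic acid.
pendant –CHO: carbonyl C bonded to C and H → aldehyde.
pendant –COOH: carbonyl C bonded to C and –OH → carboxylic acid.
pendant –OC(=O)CH3: an acyloxy group → ester.
pendant –CH2OH on an sp³ backbone C → alcohol.
–OH on an sp³ carbon → alcohol.
Carboxylic acid appears at: HOOC, CH(COOH), CH(COOH), CH(COOH) → 4.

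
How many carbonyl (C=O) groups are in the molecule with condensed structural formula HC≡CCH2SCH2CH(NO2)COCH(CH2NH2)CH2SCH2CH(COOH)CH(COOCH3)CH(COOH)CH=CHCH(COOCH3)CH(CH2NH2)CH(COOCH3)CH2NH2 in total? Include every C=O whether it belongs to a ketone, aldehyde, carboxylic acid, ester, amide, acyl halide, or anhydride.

CO: ketone, 1 C=O (running total 1).
CH(COOH): carboxylic acid, 1 C=O (running total 2).
CH(COOCH3): ester, 1 C=O (running total 3).
CH(COOH): carboxylic acid, 1 C=O (running total 4).
CH(COOCH3): ester, 1 C=O (running total 5).
CH(COOCH3): ester, 1 C=O (running total 6).

6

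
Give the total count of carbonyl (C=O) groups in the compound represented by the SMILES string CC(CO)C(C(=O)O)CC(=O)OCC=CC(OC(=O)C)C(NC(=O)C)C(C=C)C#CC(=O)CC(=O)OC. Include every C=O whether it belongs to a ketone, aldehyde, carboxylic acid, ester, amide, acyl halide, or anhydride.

6

CH(COOH): carboxylic acid, 1 C=O (running total 1).
CH2COOCH2: ester, 1 C=O (running total 2).
CH(OCOCH3): ester, 1 C=O (running total 3).
CH(NHCOCH3): amide, 1 C=O (running total 4).
CO: ketone, 1 C=O (running total 5).
COOCH3: ester, 1 C=O (running total 6).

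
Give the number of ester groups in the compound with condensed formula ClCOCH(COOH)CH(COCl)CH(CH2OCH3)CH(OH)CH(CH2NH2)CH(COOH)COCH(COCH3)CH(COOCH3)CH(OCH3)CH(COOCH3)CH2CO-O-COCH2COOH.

–C(=O)Cl: carbonyl C bonded to C and to a halogen → acyl halide (not alkyl halide).
pendant –COOH: carbonyl C bonded to C and –OH → carboxylic acid.
pendant –C(=O)X: carbonyl C bonded to C and halogen → acyl halide.
pendant –CH2OCH3: C–O–C linkage → ether.
–OH on an sp³ carbon → alcohol (secondary).
pendant –CH2NH2: N on sp³ C, no adjacent C=O → amine.
pendant –COOH: carbonyl C bonded to C and –OH → carboxylic acid.
–C(=O)– with carbon on both sides → ketone.
pendant –COCH3: carbonyl C bonded to two carbons → ketone.
pendant –COOCH3: carbonyl C bonded to C and –OCH3 → ester.
pendant –OCH3: C–O–C with sp³ C, no adjacent C=O → ether.
pendant –COOCH3: carbonyl C bonded to C and –OCH3 → ester.
two acyl groups sharing one oxygen, –C(=O)–O–C(=O)– → anhydride.
–COOH: carbonyl C bonded to –OH and C → carboxylic acid (the –OH is not a separate alcohol).
Ester appears at: CH(COOCH3), CH(COOCH3) → 2.

2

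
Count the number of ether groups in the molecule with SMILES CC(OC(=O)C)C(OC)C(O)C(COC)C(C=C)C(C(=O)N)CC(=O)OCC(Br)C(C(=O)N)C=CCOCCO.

Working along the chain:
  CH(OCOCH3): pendant –OC(=O)CH3: an acyloxy group → ester.
  CH(OCH3): pendant –OCH3: C–O–C with sp³ C, no adjacent C=O → ether.
  CH(OH): –OH on an sp³ carbon → alcohol (secondary).
  CH(CH2OCH3): pendant –CH2OCH3: C–O–C linkage → ether.
  CH(CH=CH2): pendant –CH=CH2: C=C double bond → alkene.
  CH(CONH2): pendant –CONH2: carbonyl C bonded to C and N → amide.
  CH2COOCH2: –C(=O)–O–C with C on the carbonyl side → ester.
  CH(Br): halogen on an sp³ carbon → alkyl halide.
  CH(CONH2): pendant –CONH2: carbonyl C bonded to C and N → amide.
  CH=CH: C=C double bond → alkene.
  CH2OCH2: C–O–C with sp³ carbons on both sides and no adjacent C=O → ether.
  CH2OH: –OH on an sp³ carbon → alcohol.
Ether appears at: CH(OCH3), CH(CH2OCH3), CH2OCH2 → 3.

3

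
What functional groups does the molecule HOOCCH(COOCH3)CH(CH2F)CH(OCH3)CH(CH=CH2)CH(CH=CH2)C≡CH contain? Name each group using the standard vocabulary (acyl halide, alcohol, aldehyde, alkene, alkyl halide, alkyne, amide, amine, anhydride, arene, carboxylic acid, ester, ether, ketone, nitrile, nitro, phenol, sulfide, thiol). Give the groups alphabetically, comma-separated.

Working along the chain:
  HOOC: –COOH: carbonyl C bonded to –OH and C → carboxylic acid (the –OH is not a separate alcohol).
  CH(COOCH3): pendant –COOCH3: carbonyl C bonded to C and –OCH3 → ester.
  CH(CH2F): pendant –CH2X: halogen on sp³ carbon → alkyl halide.
  CH(OCH3): pendant –OCH3: C–O–C with sp³ C, no adjacent C=O → ether.
  CH(CH=CH2): pendant –CH=CH2: C=C double bond → alkene.
  CH(CH=CH2): pendant –CH=CH2: C=C double bond → alkene.
  C≡CH: C≡C triple bond → alkyne.

alkene, alkyl halide, alkyne, carboxylic acid, ester, ether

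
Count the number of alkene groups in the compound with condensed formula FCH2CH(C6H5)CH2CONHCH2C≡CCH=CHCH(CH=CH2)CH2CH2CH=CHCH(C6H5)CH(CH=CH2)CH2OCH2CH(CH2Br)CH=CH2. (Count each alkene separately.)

5

Reading the structure from left to right:
  FCH2: halogen on an sp³ carbon → alkyl halide.
  CH(C6H5): pendant –C6H5: benzene ring → arene.
  CH2CONHCH2: –C(=O)–N– linkage → amide (the N is not an amine).
  C≡C: C≡C triple bond → alkyne.
  CH=CH: C=C double bond → alkene.
  CH(CH=CH2): pendant –CH=CH2: C=C double bond → alkene.
  CH=CH: C=C double bond → alkene.
  CH(C6H5): pendant –C6H5: benzene ring → arene.
  CH(CH=CH2): pendant –CH=CH2: C=C double bond → alkene.
  CH2OCH2: C–O–C with sp³ carbons on both sides and no adjacent C=O → ether.
  CH(CH2Br): pendant –CH2X: halogen on sp³ carbon → alkyl halide.
  CH=CH2: C=C double bond → alkene.
Alkene appears at: CH=CH, CH(CH=CH2), CH=CH, CH(CH=CH2), CH=CH2 → 5.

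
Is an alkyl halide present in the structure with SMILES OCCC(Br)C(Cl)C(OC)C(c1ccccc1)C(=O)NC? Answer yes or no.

yes

Taking each segment in turn:
  HOCH2: HO– on an sp³ carbon → alcohol.
  CH(Br): halogen on an sp³ carbon → alkyl halide.
  CH(Cl): halogen on an sp³ carbon → alkyl halide.
  CH(OCH3): pendant –OCH3: C–O–C with sp³ C, no adjacent C=O → ether.
  CH(C6H5): pendant –C6H5: benzene ring → arene.
  CONHCH3: –C(=O)NHCH3: carbonyl C bonded to C and to N → amide (the N is not an amine).
The CH(Br) segment supplies the alkyl halide: halogen on an sp³ carbon → alkyl halide.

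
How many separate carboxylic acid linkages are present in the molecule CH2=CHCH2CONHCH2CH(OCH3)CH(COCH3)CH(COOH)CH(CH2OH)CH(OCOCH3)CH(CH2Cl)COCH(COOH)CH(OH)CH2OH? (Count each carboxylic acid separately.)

Taking each segment in turn:
  CH2=CH: C=C double bond → alkene.
  CH2CONHCH2: –C(=O)–N– linkage → amide (the N is not an amine).
  CH(OCH3): pendant –OCH3: C–O–C with sp³ C, no adjacent C=O → ether.
  CH(COCH3): pendant –COCH3: carbonyl C bonded to two carbons → ketone.
  CH(COOH): pendant –COOH: carbonyl C bonded to C and –OH → carboxylic acid.
  CH(CH2OH): pendant –CH2OH on an sp³ backbone C → alcohol.
  CH(OCOCH3): pendant –OC(=O)CH3: an acyloxy group → ester.
  CH(CH2Cl): pendant –CH2X: halogen on sp³ carbon → alkyl halide.
  CO: –C(=O)– with carbon on both sides → ketone.
  CH(COOH): pendant –COOH: carbonyl C bonded to C and –OH → carboxylic acid.
  CH(OH): –OH on an sp³ carbon → alcohol (secondary).
  CH2OH: –OH on an sp³ carbon → alcohol.
Carboxylic acid appears at: CH(COOH), CH(COOH) → 2.

2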